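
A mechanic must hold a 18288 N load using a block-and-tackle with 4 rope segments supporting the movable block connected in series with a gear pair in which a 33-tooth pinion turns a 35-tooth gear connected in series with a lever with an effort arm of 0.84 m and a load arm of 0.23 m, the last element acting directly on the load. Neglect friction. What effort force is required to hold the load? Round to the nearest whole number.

Block-and-tackle MA = number of supporting rope parts = 4.
Gear pair MA = 35/33 = 1.0606.
Lever MA = effort arm / load arm = 0.84/0.23 = 3.6522.
Combined ideal MA = 4 × 1.0606 × 3.6522 = 15.494.
Effort = load / MA = 18288 / 15.494 = 1180.3 N.

1180 N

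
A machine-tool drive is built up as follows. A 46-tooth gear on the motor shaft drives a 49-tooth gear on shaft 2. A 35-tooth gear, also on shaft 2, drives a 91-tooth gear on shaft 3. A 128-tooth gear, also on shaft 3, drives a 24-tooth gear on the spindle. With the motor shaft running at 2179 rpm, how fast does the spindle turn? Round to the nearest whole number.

4196 rpm

gear mesh 49/46 = 1.0652 → 2179/1.0652 = 2045.6 rpm
gear mesh 91/35 = 2.6 → 2045.6/2.6 = 786.77 rpm
gear mesh 24/128 = 0.1875 → 786.77/0.1875 = 4196.1 rpm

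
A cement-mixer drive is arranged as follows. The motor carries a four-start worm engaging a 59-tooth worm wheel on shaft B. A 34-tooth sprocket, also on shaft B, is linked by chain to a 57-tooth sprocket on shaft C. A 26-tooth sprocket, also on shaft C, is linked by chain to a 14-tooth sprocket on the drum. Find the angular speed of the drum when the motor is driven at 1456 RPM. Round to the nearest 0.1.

109.3 RPM

the motor → shaft B (worm, 59/4): 1456 ÷ 14.75 = 98.712 RPM
shaft B → shaft C (chain, 57/34): 98.712 ÷ 1.6765 = 58.881 RPM
shaft C → the drum (chain, 14/26): 58.881 ÷ 0.53846 = 109.35 RPM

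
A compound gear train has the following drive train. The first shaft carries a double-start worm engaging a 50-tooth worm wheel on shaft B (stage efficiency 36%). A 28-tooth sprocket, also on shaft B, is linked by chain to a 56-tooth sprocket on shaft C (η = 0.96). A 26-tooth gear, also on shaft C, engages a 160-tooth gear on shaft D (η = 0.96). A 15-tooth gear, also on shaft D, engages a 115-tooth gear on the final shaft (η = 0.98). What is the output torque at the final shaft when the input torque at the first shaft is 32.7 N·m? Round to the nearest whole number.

25081 N·m

After the worm (50/2): 32.7 × 25 × 0.36 = 294.3 N·m
After the chain (56/28): 294.3 × 2 × 0.96 = 565.06 N·m
After the gear mesh (160/26): 565.06 × 6.1538 × 0.96 = 3338.2 N·m
After the gear mesh (115/15): 3338.2 × 7.6667 × 0.98 = 25081 N·m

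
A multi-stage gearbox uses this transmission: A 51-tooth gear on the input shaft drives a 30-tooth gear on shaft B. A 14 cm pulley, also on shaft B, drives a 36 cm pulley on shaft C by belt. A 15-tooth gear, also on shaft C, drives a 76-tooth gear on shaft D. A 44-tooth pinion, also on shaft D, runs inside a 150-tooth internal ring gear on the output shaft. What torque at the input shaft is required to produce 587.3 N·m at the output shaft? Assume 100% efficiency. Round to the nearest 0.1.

22.5 N·m

Overall ratio R = 0.58824 × 2.5714 × 5.0667 × 3.4091 = 26.127.
Input torque = output torque / R = 587.3 / 26.127 = 22.479 N·m.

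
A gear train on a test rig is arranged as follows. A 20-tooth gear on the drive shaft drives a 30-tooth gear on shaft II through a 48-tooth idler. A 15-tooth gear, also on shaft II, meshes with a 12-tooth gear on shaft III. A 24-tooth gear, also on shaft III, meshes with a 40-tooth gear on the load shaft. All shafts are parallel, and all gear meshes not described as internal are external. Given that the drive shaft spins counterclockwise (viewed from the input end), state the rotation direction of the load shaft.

the drive shaft → shaft II: driver → idler → driven is 2 external meshes, 2 reversals → CCW.
shaft II → shaft III: external mesh, 1 reversal → CW.
shaft III → the load shaft: external mesh, 1 reversal → CCW.
4 reversals in total — an even number — so the load shaft turns the same way as the drive shaft.

counterclockwise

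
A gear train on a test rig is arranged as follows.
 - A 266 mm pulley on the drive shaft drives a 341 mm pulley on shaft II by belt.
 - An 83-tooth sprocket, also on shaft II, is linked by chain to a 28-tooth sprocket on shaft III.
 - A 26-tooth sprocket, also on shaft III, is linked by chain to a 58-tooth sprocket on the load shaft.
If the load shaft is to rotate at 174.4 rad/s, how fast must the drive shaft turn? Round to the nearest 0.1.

168.2 rad/s

Overall ratio R = 1.282 × 0.33735 × 2.2308 = 0.96473.
Required input speed = output speed × R = 174.4 × 0.96473 = 168.25 rad/s.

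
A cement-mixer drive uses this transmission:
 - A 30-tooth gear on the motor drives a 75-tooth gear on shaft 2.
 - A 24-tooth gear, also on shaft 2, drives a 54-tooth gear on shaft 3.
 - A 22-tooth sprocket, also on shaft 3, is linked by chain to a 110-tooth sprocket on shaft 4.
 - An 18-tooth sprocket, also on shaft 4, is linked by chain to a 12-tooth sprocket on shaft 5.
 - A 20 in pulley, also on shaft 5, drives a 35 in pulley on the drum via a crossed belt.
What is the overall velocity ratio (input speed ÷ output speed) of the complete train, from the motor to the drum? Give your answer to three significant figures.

32.8

Each stage contributes driven/driver: gear mesh 75/30 = 2.5, gear mesh 54/24 = 2.25, chain 110/22 = 5, chain 12/18 = 0.66667, belt 35/20 = 1.75.
Overall: 2.5 × 2.25 × 5 × 0.66667 × 1.75 = 32.812.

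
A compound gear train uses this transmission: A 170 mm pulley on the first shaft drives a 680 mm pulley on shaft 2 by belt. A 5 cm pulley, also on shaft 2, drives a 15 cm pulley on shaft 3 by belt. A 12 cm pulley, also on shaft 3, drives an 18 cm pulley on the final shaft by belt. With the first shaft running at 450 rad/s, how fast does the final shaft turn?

25 rad/s

belt 680/170 = 4 → 450/4 = 112.5 rad/s
belt 15/5 = 3 → 112.5/3 = 37.5 rad/s
belt 18/12 = 1.5 → 37.5/1.5 = 25 rad/s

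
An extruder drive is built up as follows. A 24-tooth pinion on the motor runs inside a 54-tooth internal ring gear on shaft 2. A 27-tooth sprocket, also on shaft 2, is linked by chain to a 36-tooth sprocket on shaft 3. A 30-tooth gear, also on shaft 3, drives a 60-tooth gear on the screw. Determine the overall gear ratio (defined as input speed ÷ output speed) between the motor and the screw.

Each stage contributes driven/driver: internal gear 54/24 = 2.25, chain 36/27 = 1.3333, gear mesh 60/30 = 2.
Overall: 2.25 × 1.3333 × 2 = 6.

6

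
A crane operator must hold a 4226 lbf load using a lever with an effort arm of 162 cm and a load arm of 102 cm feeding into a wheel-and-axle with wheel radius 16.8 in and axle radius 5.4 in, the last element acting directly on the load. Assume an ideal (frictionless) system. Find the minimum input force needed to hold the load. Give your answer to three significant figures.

Lever MA = effort arm / load arm = 162/102 = 1.5882.
Wheel-and-axle MA = R/r = 16.8/5.4 = 3.1111.
Combined ideal MA = 1.5882 × 3.1111 = 4.9412.
Effort = load / MA = 4226 / 4.9412 = 855.26 lbf.

855 lbf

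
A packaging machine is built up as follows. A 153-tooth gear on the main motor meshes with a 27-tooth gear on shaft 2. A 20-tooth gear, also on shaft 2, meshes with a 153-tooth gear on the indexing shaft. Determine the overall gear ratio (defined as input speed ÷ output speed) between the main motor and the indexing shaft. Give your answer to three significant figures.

Each stage contributes driven/driver: gear mesh 27/153 = 0.17647, gear mesh 153/20 = 7.65.
Overall: 0.17647 × 7.65 = 1.35.

1.35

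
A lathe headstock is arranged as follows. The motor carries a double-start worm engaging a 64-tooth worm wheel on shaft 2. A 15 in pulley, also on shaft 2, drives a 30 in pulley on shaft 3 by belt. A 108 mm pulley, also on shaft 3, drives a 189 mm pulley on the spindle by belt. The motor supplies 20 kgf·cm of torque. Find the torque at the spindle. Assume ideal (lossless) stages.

2240 kgf·cm

worm 64/2 = 32 → τ = 20·32 = 640 kgf·cm
belt 30/15 = 2 → τ = 640·2 = 1280 kgf·cm
belt 189/108 = 1.75 → τ = 1280·1.75 = 2240 kgf·cm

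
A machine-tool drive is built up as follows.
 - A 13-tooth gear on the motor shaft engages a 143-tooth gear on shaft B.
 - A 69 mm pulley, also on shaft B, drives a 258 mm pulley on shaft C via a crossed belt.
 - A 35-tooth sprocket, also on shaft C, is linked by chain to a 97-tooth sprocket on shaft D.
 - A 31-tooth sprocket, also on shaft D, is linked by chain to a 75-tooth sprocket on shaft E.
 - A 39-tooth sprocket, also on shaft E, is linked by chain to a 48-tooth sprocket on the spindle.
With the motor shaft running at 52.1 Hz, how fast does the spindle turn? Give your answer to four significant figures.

0.1535 Hz

the motor shaft → shaft B (gear mesh, 143/13): 52.1 ÷ 11 = 4.7364 Hz
shaft B → shaft C (belt, 258/69): 4.7364 ÷ 3.7391 = 1.2667 Hz
shaft C → shaft D (chain, 97/35): 1.2667 ÷ 2.7714 = 0.45706 Hz
shaft D → shaft E (chain, 75/31): 0.45706 ÷ 2.4194 = 0.18892 Hz
shaft E → the spindle (chain, 48/39): 0.18892 ÷ 1.2308 = 0.1535 Hz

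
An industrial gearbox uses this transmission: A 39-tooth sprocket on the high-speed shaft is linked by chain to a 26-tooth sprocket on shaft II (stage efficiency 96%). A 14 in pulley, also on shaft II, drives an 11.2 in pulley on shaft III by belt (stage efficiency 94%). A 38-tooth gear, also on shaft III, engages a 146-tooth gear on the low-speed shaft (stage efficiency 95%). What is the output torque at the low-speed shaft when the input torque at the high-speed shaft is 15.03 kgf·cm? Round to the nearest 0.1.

26.4 kgf·cm

Chain: ratio = 26/39 = 0.66667; torque at shaft II = 15.03 × 0.66667 × 0.96 = 9.6192 kgf·cm.
Belt: ratio = 11.2/14 = 0.8; torque at shaft III = 9.6192 × 0.8 × 0.94 = 7.2336 kgf·cm.
Gear mesh: ratio = 146/38 = 3.8421; torque at the low-speed shaft = 7.2336 × 3.8421 × 0.95 = 26.403 kgf·cm.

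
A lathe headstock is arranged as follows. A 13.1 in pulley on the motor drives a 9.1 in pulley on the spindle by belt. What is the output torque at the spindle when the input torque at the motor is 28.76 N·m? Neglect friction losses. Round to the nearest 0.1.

After the belt (9.1/13.1): 28.76 × 0.69466 = 19.978 N·m

20.0 N·m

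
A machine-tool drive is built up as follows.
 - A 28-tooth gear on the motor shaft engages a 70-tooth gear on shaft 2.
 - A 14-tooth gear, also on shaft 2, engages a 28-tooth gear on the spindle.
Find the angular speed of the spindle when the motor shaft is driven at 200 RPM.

40 RPM

gear mesh 70/28 = 2.5 → 200/2.5 = 80 RPM
gear mesh 28/14 = 2 → 80/2 = 40 RPM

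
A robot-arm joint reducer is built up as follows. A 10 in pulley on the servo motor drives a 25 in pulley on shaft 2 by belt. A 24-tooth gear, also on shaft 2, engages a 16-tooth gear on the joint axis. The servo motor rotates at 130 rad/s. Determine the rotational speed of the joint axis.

78 rad/s

Belt: ratio = 25/10 = 2.5, so shaft 2 turns at 130 / 2.5 = 52 rad/s.
Gear mesh: ratio = 16/24 = 0.66667, so the joint axis turns at 52 / 0.66667 = 78 rad/s.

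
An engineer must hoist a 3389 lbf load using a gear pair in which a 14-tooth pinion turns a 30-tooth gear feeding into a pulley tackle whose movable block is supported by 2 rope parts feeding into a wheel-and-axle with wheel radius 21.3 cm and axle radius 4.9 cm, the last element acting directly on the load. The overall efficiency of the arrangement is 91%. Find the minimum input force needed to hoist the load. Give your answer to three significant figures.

200 lbf

Gear pair MA = 30/14 = 2.1429.
Block-and-tackle MA = number of supporting rope parts = 2.
Wheel-and-axle MA = R/r = 21.3/4.9 = 4.3469.
Combined ideal MA = 2.1429 × 2 × 4.3469 = 18.63.
Actual MA = 18.63 × 0.91 = 16.953.
Effort = load / actual MA = 3389 / 16.953 = 199.9 lbf.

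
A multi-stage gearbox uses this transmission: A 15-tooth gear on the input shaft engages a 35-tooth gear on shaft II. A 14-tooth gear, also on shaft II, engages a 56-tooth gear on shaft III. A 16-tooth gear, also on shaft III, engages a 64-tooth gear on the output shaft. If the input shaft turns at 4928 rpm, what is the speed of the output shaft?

132 rpm

gear mesh 35/15 = 2.3333 → 4928/2.3333 = 2112 rpm
gear mesh 56/14 = 4 → 2112/4 = 528 rpm
gear mesh 64/16 = 4 → 528/4 = 132 rpm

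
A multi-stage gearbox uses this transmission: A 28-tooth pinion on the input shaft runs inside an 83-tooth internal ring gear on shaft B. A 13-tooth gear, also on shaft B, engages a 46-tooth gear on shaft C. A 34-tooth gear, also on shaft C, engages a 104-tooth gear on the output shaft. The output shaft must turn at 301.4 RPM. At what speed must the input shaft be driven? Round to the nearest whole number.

Overall ratio R = 2.9643 × 3.5385 × 3.0588 = 32.084.
Required input speed = output speed × R = 301.4 × 32.084 = 9670.1 RPM.

9670 RPM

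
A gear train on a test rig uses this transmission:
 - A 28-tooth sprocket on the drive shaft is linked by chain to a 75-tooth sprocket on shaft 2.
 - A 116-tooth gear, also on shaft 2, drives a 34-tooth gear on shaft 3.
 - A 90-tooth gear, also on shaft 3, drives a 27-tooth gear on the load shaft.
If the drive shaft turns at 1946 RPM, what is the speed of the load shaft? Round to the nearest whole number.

8262 RPM

Chain: ratio = 75/28 = 2.6786, so shaft 2 turns at 1946 / 2.6786 = 726.51 RPM.
Gear mesh: ratio = 34/116 = 0.2931, so shaft 3 turns at 726.51 / 0.2931 = 2478.7 RPM.
Gear mesh: ratio = 27/90 = 0.3, so the load shaft turns at 2478.7 / 0.3 = 8262.2 RPM.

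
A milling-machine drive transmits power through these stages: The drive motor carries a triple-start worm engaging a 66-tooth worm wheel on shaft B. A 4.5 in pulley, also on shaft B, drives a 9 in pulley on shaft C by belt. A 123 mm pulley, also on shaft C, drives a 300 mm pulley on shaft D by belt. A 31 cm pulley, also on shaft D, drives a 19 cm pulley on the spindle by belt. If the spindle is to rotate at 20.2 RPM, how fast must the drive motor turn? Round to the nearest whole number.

Overall ratio R = 22 × 2 × 2.439 × 0.6129 = 65.775.
Required input speed = output speed × R = 20.2 × 65.775 = 1328.7 RPM.

1329 RPM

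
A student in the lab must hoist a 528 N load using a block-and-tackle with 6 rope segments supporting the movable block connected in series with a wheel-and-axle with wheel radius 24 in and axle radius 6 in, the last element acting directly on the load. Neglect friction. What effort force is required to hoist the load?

22 N

Block-and-tackle MA = number of supporting rope parts = 6.
Wheel-and-axle MA = R/r = 24/6 = 4.
Combined ideal MA = 6 × 4 = 24.
Effort = load / MA = 528 / 24 = 22 N.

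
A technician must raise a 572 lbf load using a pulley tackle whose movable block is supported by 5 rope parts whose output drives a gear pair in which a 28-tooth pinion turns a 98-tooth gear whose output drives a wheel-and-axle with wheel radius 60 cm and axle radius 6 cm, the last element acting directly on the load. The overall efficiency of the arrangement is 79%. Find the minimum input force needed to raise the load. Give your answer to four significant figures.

Block-and-tackle MA = number of supporting rope parts = 5.
Gear pair MA = 98/28 = 3.5.
Wheel-and-axle MA = R/r = 60/6 = 10.
Combined ideal MA = 5 × 3.5 × 10 = 175.
Actual MA = 175 × 0.79 = 138.25.
Effort = load / actual MA = 572 / 138.25 = 4.1374 lbf.

4.137 lbf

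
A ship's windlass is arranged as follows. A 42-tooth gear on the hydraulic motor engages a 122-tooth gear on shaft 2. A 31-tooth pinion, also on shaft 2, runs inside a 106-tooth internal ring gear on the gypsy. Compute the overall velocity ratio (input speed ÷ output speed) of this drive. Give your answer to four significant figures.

9.932

Each stage contributes driven/driver: gear mesh 122/42 = 2.9048, internal gear 106/31 = 3.4194.
Overall: 2.9048 × 3.4194 = 9.9324.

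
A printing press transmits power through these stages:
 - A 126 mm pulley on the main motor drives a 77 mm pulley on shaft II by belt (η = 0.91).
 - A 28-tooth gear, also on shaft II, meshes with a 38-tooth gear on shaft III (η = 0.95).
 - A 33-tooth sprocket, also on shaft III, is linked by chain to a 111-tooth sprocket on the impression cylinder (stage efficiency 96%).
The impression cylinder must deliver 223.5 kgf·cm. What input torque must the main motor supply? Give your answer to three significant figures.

96.5 kgf·cm

Overall ratio R = 0.61111 × 1.3571 × 3.3636 = 2.7897; overall efficiency η = 0.91 × 0.95 × 0.96 = 0.8299.
Input torque = output torque / (R × η) = 223.5 / (2.7897 × 0.8299) = 96.535 kgf·cm.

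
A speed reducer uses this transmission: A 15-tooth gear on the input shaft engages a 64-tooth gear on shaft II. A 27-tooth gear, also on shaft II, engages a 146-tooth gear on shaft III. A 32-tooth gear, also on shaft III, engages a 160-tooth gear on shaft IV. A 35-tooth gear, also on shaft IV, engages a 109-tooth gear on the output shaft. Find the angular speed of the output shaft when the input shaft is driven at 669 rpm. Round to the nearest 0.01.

the input shaft → shaft II (gear mesh, 64/15): 669 ÷ 4.2667 = 156.8 rpm
shaft II → shaft III (gear mesh, 146/27): 156.8 ÷ 5.4074 = 28.997 rpm
shaft III → shaft IV (gear mesh, 160/32): 28.997 ÷ 5 = 5.7993 rpm
shaft IV → the output shaft (gear mesh, 109/35): 5.7993 ÷ 3.1143 = 1.8622 rpm

1.86 rpm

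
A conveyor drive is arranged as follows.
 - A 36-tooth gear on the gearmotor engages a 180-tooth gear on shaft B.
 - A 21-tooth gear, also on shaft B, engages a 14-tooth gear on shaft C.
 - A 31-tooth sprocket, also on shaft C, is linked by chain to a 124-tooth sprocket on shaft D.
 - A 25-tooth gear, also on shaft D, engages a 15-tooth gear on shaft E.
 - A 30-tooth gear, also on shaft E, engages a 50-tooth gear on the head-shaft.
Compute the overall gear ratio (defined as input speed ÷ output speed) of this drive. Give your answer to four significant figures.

Each stage contributes driven/driver: gear mesh 180/36 = 5, gear mesh 14/21 = 0.66667, chain 124/31 = 4, gear mesh 15/25 = 0.6, gear mesh 50/30 = 1.6667.
Overall: 5 × 0.66667 × 4 × 0.6 × 1.6667 = 13.333.

13.33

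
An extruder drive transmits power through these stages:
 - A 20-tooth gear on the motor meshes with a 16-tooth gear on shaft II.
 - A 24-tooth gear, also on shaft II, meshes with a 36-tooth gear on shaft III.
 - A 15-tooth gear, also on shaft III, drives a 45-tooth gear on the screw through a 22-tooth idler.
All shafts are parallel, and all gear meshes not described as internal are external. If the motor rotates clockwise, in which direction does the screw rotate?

clockwise

the motor → shaft II: external mesh, 1 reversal → CCW.
shaft II → shaft III: external mesh, 1 reversal → CW.
shaft III → the screw: driver → idler → driven is 2 external meshes, 2 reversals → CW.
4 reversals in total — an even number — so the screw turns the same way as the motor.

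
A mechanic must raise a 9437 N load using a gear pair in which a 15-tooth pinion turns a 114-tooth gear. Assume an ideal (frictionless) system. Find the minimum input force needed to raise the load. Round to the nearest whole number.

1242 N

Gear pair MA = 114/15 = 7.6.
Effort = load / MA = 9437 / 7.6 = 1241.7 N.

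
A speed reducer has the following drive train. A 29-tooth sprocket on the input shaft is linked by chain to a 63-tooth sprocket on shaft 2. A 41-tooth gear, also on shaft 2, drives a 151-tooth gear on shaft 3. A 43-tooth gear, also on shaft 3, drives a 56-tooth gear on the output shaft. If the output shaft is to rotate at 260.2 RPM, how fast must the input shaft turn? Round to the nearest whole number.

Overall ratio R = 2.1724 × 3.6829 × 1.3023 = 10.42.
Required input speed = output speed × R = 260.2 × 10.42 = 2711.2 RPM.

2711 RPM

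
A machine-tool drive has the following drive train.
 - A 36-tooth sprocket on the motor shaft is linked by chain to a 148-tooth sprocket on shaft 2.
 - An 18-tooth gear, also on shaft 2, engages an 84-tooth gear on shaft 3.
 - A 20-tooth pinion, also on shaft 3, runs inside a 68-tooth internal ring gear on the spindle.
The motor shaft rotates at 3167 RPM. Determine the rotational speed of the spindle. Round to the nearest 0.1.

Chain: ratio = 148/36 = 4.1111, so shaft 2 turns at 3167 / 4.1111 = 770.35 RPM.
Gear mesh: ratio = 84/18 = 4.6667, so shaft 3 turns at 770.35 / 4.6667 = 165.08 RPM.
Internal gear: ratio = 68/20 = 3.4, so the spindle turns at 165.08 / 3.4 = 48.552 RPM.

48.6 RPM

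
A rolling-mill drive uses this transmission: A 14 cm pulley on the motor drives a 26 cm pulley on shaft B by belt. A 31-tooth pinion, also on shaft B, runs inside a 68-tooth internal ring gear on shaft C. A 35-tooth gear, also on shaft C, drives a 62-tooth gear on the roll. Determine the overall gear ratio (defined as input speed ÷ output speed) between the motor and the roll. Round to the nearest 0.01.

7.22

Each stage contributes driven/driver: belt 26/14 = 1.8571, internal gear 68/31 = 2.1935, gear mesh 62/35 = 1.7714.
Overall: 1.8571 × 2.1935 × 1.7714 = 7.2163.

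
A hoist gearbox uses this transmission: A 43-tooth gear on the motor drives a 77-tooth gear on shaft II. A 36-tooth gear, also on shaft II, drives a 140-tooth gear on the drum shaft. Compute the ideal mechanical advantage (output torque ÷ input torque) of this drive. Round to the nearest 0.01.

Each stage contributes driven/driver: gear mesh 77/43 = 1.7907, gear mesh 140/36 = 3.8889.
Overall: 1.7907 × 3.8889 = 6.9638.

6.96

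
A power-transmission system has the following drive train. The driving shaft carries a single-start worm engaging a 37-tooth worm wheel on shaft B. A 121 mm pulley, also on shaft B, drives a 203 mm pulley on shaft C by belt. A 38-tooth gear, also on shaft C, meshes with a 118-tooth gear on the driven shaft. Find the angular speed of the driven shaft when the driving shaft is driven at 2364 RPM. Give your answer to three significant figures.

worm 37/1 = 37 → 2364/37 = 63.892 RPM
belt 203/121 = 1.6777 → 63.892/1.6777 = 38.083 RPM
gear mesh 118/38 = 3.1053 → 38.083/3.1053 = 12.264 RPM

12.3 RPM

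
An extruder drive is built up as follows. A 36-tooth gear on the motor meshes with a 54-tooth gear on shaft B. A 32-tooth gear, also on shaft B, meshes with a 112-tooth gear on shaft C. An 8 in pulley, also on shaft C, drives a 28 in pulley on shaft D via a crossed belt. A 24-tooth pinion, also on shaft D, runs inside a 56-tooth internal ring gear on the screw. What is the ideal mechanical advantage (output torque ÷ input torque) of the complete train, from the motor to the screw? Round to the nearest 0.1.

42.9

Each stage contributes driven/driver: gear mesh 54/36 = 1.5, gear mesh 112/32 = 3.5, belt 28/8 = 3.5, internal gear 56/24 = 2.3333.
Overall: 1.5 × 3.5 × 3.5 × 2.3333 = 42.875.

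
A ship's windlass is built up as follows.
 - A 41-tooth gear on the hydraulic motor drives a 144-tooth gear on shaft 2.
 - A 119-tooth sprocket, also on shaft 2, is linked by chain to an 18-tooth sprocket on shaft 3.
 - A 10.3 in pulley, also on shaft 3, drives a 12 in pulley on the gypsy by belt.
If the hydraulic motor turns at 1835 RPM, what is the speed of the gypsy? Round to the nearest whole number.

the hydraulic motor → shaft 2 (gear mesh, 144/41): 1835 ÷ 3.5122 = 522.47 RPM
shaft 2 → shaft 3 (chain, 18/119): 522.47 ÷ 0.15126 = 3454.1 RPM
shaft 3 → the gypsy (belt, 12/10.3): 3454.1 ÷ 1.165 = 2964.7 RPM

2965 RPM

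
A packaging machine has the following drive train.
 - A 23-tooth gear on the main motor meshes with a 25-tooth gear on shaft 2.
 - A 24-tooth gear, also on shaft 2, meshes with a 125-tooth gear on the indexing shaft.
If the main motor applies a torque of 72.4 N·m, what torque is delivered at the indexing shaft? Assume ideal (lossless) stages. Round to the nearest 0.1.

Gear mesh: ratio = 25/23 = 1.087; torque at shaft 2 = 72.4 × 1.087 = 78.696 N·m.
Gear mesh: ratio = 125/24 = 5.2083; torque at the indexing shaft = 78.696 × 5.2083 = 409.87 N·m.

409.9 N·m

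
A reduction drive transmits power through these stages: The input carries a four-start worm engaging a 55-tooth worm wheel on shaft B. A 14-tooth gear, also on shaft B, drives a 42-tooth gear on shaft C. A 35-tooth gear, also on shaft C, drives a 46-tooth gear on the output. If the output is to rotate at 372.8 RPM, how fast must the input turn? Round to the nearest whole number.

20211 RPM

Overall ratio R = 13.75 × 3 × 1.3143 = 54.214.
Required input speed = output speed × R = 372.8 × 54.214 = 20211 RPM.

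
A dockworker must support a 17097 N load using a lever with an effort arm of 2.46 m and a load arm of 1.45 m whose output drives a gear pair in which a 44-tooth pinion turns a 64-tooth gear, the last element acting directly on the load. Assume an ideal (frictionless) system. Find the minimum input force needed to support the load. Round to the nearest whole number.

Lever MA = effort arm / load arm = 2.46/1.45 = 1.6966.
Gear pair MA = 64/44 = 1.4545.
Combined ideal MA = 1.6966 × 1.4545 = 2.4677.
Effort = load / MA = 17097 / 2.4677 = 6928.3 N.

6928 N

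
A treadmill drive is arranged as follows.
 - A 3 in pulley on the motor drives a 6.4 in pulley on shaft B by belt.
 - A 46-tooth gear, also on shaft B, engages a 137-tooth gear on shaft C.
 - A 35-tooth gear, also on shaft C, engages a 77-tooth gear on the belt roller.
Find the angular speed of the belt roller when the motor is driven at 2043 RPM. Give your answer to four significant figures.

belt 6.4/3 = 2.1333 → 2043/2.1333 = 957.66 RPM
gear mesh 137/46 = 2.9783 → 957.66/2.9783 = 321.55 RPM
gear mesh 77/35 = 2.2 → 321.55/2.2 = 146.16 RPM

146.2 RPM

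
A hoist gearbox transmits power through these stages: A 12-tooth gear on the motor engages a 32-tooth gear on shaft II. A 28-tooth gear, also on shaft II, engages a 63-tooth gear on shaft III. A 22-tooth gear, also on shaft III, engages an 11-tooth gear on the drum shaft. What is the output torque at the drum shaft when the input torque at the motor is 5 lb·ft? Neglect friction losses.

After the gear mesh (32/12): 5 × 2.6667 = 13.333 lb·ft
After the gear mesh (63/28): 13.333 × 2.25 = 30 lb·ft
After the gear mesh (11/22): 30 × 0.5 = 15 lb·ft

15 lb·ft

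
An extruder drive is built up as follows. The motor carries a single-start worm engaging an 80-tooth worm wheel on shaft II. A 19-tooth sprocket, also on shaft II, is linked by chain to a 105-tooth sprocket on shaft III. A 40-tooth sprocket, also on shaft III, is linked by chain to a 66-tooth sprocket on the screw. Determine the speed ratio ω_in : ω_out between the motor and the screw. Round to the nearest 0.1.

729.5

Each stage contributes driven/driver: worm 80/1 = 80, chain 105/19 = 5.5263, chain 66/40 = 1.65.
Overall: 80 × 5.5263 × 1.65 = 729.47.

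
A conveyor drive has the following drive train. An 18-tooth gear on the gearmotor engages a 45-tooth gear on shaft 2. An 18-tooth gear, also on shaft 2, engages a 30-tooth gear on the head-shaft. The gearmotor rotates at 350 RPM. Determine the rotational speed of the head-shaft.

84 RPM

Gear mesh: ratio = 45/18 = 2.5, so shaft 2 turns at 350 / 2.5 = 140 RPM.
Gear mesh: ratio = 30/18 = 1.6667, so the head-shaft turns at 140 / 1.6667 = 84 RPM.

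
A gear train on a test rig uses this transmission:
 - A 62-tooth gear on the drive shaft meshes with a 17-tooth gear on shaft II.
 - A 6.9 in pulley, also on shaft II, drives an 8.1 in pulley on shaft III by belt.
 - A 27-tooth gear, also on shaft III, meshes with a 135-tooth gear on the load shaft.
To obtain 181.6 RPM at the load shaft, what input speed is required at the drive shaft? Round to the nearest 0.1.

292.3 RPM

Overall ratio R = 0.27419 × 1.1739 × 5 = 1.6094.
Required input speed = output speed × R = 181.6 × 1.6094 = 292.27 RPM.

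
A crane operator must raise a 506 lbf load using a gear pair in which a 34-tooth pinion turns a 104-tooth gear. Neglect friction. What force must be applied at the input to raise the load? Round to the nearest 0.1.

Gear pair MA = 104/34 = 3.0588.
Effort = load / MA = 506 / 3.0588 = 165.42 lbf.

165.4 lbf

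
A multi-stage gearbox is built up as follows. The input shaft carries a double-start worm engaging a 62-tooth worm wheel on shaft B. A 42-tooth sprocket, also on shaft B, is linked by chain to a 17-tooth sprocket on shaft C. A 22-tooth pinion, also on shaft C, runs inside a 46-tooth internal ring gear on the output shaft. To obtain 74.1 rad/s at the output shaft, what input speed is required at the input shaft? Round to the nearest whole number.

Overall ratio R = 31 × 0.40476 × 2.0909 = 26.236.
Required input speed = output speed × R = 74.1 × 26.236 = 1944.1 rad/s.

1944 rad/s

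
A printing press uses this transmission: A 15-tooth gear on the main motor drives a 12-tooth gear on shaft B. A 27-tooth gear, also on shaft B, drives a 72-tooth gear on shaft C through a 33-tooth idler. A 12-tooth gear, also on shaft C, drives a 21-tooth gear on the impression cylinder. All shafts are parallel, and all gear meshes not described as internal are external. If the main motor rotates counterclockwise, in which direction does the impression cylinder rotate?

the main motor → shaft B: external mesh, 1 reversal → CW.
shaft B → shaft C: driver → idler → driven is 2 external meshes, 2 reversals → CW.
shaft C → the impression cylinder: external mesh, 1 reversal → CCW.
4 reversals in total — an even number — so the impression cylinder turns the same way as the main motor.

counterclockwise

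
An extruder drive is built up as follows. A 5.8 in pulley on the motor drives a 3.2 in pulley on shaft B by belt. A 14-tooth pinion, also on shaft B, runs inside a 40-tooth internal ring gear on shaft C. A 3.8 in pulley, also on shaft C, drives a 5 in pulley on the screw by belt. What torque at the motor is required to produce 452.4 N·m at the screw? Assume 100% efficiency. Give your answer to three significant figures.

218 N·m

Overall ratio R = 0.55172 × 2.8571 × 1.3158 = 2.0742.
Input torque = output torque / R = 452.4 / 2.0742 = 218.11 N·m.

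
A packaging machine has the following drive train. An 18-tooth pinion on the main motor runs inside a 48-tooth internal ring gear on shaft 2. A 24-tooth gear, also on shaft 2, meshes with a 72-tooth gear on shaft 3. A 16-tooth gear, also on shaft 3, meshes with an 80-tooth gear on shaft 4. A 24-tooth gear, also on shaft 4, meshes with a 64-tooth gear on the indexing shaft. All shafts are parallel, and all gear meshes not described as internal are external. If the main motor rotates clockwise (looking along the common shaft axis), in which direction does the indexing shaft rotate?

counterclockwise

the main motor → shaft 2: internal mesh, same direction → CW.
shaft 2 → shaft 3: external mesh, 1 reversal → CCW.
shaft 3 → shaft 4: external mesh, 1 reversal → CW.
shaft 4 → the indexing shaft: external mesh, 1 reversal → CCW.
3 reversals in total — an odd number — so the indexing shaft turns opposite to the main motor.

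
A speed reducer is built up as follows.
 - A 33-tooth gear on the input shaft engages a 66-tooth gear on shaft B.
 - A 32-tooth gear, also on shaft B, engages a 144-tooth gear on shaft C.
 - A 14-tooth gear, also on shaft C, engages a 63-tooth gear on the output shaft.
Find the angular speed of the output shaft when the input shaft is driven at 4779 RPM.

Gear mesh: ratio = 66/33 = 2, so shaft B turns at 4779 / 2 = 2389.5 RPM.
Gear mesh: ratio = 144/32 = 4.5, so shaft C turns at 2389.5 / 4.5 = 531 RPM.
Gear mesh: ratio = 63/14 = 4.5, so the output shaft turns at 531 / 4.5 = 118 RPM.

118 RPM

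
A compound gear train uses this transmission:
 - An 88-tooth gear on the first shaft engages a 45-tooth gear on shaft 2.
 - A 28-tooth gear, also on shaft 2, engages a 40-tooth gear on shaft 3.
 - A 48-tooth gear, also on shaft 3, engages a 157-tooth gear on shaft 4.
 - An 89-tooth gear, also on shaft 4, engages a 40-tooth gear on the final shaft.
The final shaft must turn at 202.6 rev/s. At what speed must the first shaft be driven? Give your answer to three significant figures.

218 rev/s

Overall ratio R = 0.51136 × 1.4286 × 3.2708 × 0.44944 = 1.0739.
Required input speed = output speed × R = 202.6 × 1.0739 = 217.57 rev/s.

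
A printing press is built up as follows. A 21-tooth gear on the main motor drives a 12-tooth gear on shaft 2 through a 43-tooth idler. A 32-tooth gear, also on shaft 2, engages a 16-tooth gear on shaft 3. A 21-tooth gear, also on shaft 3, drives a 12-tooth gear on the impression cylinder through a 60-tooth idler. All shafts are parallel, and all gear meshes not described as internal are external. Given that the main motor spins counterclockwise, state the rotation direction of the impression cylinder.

the main motor → shaft 2: driver → idler → driven is 2 external meshes, 2 reversals → CCW.
shaft 2 → shaft 3: external mesh, 1 reversal → CW.
shaft 3 → the impression cylinder: driver → idler → driven is 2 external meshes, 2 reversals → CW.
5 reversals in total — an odd number — so the impression cylinder turns opposite to the main motor.

clockwise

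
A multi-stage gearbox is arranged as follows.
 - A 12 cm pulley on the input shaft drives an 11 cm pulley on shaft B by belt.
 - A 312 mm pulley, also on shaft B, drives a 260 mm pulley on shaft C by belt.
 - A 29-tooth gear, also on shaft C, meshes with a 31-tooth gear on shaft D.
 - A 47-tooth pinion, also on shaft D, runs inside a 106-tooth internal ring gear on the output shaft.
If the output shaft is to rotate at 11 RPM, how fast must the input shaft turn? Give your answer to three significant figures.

20.3 RPM

Overall ratio R = 0.91667 × 0.83333 × 1.069 × 2.2553 = 1.8416.
Required input speed = output speed × R = 11 × 1.8416 = 20.258 RPM.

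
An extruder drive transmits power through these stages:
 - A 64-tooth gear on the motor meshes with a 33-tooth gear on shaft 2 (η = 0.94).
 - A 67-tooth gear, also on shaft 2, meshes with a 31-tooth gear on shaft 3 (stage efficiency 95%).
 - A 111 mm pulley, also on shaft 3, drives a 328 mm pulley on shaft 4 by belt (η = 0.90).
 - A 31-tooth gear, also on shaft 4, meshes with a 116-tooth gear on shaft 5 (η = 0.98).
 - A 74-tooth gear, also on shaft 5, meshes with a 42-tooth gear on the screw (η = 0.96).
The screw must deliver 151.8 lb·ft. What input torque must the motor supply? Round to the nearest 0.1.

Overall ratio R = 0.51562 × 0.46269 × 2.955 × 3.7419 × 0.56757 = 1.4972; overall efficiency η = 0.94 × 0.95 × 0.90 × 0.98 × 0.96 = 0.7561.
Input torque = output torque / (R × η) = 151.8 / (1.4972 × 0.7561) = 134.09 lb·ft.

134.1 lb·ft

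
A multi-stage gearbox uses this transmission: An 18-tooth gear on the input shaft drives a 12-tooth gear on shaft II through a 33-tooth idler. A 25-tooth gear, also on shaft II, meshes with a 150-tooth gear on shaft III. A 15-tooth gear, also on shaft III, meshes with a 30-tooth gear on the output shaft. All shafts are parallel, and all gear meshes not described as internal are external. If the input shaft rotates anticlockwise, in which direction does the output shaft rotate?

the input shaft → shaft II: driver → idler → driven is 2 external meshes, 2 reversals → CCW.
shaft II → shaft III: external mesh, 1 reversal → CW.
shaft III → the output shaft: external mesh, 1 reversal → CCW.
4 reversals in total — an even number — so the output shaft turns the same way as the input shaft.

anticlockwise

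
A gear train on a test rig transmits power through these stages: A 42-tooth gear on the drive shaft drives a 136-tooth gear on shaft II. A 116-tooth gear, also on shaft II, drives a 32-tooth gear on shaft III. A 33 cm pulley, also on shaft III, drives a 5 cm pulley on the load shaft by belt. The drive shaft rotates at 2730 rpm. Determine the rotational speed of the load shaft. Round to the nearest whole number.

the drive shaft → shaft II (gear mesh, 136/42): 2730 ÷ 3.2381 = 843.09 rpm
shaft II → shaft III (gear mesh, 32/116): 843.09 ÷ 0.27586 = 3056.2 rpm
shaft III → the load shaft (belt, 5/33): 3056.2 ÷ 0.15152 = 20171 rpm

20171 rpm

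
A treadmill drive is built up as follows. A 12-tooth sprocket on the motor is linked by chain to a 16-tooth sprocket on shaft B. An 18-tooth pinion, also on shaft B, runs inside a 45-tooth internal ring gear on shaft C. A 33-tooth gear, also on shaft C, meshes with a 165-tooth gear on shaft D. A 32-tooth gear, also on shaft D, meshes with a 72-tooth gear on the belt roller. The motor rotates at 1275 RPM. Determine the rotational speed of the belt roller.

34 RPM

the motor → shaft B (chain, 16/12): 1275 ÷ 1.3333 = 956.25 RPM
shaft B → shaft C (internal gear, 45/18): 956.25 ÷ 2.5 = 382.5 RPM
shaft C → shaft D (gear mesh, 165/33): 382.5 ÷ 5 = 76.5 RPM
shaft D → the belt roller (gear mesh, 72/32): 76.5 ÷ 2.25 = 34 RPM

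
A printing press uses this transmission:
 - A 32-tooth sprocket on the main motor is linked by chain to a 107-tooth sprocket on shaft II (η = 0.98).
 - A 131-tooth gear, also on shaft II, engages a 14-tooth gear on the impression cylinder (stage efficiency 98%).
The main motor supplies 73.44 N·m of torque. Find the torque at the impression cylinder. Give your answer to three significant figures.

25.2 N·m

Chain: ratio = 107/32 = 3.3438; torque at shaft II = 73.44 × 3.3438 × 0.98 = 240.65 N·m.
Gear mesh: ratio = 14/131 = 0.10687; torque at the impression cylinder = 240.65 × 0.10687 × 0.98 = 25.204 N·m.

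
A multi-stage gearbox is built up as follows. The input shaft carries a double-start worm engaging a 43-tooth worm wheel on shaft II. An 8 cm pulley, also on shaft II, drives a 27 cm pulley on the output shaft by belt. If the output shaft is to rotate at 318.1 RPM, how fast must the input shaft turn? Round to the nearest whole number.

Overall ratio R = 21.5 × 3.375 = 72.562.
Required input speed = output speed × R = 318.1 × 72.562 = 23082 RPM.

23082 RPM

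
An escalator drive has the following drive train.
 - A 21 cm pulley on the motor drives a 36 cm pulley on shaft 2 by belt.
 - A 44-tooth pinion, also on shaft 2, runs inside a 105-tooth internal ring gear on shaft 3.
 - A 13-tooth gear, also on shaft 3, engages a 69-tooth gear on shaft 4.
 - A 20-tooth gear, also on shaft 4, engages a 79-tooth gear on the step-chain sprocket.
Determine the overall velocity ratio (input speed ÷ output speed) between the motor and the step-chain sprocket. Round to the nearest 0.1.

85.8

Each stage contributes driven/driver: belt 36/21 = 1.7143, internal gear 105/44 = 2.3864, gear mesh 69/13 = 5.3077, gear mesh 79/20 = 3.95.
Overall: 1.7143 × 2.3864 × 5.3077 × 3.95 = 85.767.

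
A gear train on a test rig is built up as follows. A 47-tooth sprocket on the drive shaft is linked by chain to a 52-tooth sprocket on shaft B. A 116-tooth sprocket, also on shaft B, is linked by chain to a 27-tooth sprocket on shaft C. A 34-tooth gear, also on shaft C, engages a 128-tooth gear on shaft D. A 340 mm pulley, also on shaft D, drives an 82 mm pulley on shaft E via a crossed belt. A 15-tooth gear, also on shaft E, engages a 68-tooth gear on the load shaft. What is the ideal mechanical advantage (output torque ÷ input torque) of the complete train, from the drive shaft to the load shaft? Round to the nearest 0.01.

Each stage contributes driven/driver: chain 52/47 = 1.1064, chain 27/116 = 0.23276, gear mesh 128/34 = 3.7647, belt 82/340 = 0.24118, gear mesh 68/15 = 4.5333.
Overall: 1.1064 × 0.23276 × 3.7647 × 0.24118 × 4.5333 = 1.06.

1.06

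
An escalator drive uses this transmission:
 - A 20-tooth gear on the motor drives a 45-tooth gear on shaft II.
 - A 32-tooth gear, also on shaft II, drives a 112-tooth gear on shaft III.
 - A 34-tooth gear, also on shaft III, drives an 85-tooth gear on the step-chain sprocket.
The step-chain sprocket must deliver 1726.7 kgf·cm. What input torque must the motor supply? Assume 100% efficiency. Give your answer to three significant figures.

Overall ratio R = 2.25 × 3.5 × 2.5 = 19.688.
Input torque = output torque / R = 1726.7 / 19.688 = 87.705 kgf·cm.

87.7 kgf·cm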